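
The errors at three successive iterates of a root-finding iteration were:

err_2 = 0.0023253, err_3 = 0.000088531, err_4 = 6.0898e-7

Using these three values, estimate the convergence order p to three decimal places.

p ≈ ln(err_4/err_3) / ln(err_3/err_2)
  = ln(6.0898e-7/0.000088531) / ln(0.000088531/0.0023253)
  = ln(0.00687872) / ln(0.0380729)
  = -4.979323 / -3.268253 ≈ 1.523543

1.524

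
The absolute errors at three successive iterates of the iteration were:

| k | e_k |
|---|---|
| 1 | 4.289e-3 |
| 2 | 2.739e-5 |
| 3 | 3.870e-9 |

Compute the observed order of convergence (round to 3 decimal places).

1.754

p ≈ ln(e_3/e_2) / ln(e_2/e_1)
  = ln(3.870e-9/2.739e-5) / ln(2.739e-5/4.289e-3)
  = ln(0.000141292) / ln(0.0063861)
  = -8.864682 / -5.053632 ≈ 1.754121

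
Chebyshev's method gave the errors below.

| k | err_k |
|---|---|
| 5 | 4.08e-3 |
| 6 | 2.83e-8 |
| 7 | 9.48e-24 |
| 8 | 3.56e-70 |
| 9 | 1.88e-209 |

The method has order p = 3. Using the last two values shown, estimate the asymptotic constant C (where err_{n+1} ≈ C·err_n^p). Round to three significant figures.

C ≈ err_9 / err_8^3
  = 1.88e-209 / (3.56e-70)^3
  = 1.88e-209 / 4.5118e-209 ≈ 0.41668

0.417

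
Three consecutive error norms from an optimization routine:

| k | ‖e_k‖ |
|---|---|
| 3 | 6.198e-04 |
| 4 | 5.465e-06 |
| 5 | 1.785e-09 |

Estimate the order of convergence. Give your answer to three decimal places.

1.697

p ≈ ln(‖e_5‖/‖e_4‖) / ln(‖e_4‖/‖e_3‖)
  = ln(1.785e-09/5.465e-06) / ln(5.465e-06/6.198e-04)
  = ln(0.000326624) / ln(0.00881736)
  = -8.026701 / -4.731033 ≈ 1.696606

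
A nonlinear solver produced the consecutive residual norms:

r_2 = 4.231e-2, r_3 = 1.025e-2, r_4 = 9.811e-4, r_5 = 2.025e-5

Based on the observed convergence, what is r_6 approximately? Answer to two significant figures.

First estimate the order: p ≈ ln(r_5/r_4) / ln(r_4/r_3) = ln(2.025e-5/9.811e-4)/ln(9.811e-4/1.025e-2) = ln(0.0206401)/ln(0.0957171) ≈ 1.6538.
Then r_6 ≈ r_5·(r_5/r_4)^p = 2.025e-5·(0.0206401)^1.6538 = 2.025e-5·0.00163256 ≈ 3.306e-08.

3.3e-8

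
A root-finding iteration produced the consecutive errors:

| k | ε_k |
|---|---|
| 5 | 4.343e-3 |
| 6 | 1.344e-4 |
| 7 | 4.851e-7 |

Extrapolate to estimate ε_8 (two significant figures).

5.4e-11

First estimate the order: p ≈ ln(ε_7/ε_6) / ln(ε_6/ε_5) = ln(4.851e-7/1.344e-4)/ln(1.344e-4/4.343e-3) = ln(0.00360938)/ln(0.0309464) ≈ 1.6182.
Then ε_8 ≈ ε_7·(ε_7/ε_6)^p = 4.851e-7·(0.00360938)^1.6182 = 4.851e-7·0.000111542 ≈ 5.411e-11.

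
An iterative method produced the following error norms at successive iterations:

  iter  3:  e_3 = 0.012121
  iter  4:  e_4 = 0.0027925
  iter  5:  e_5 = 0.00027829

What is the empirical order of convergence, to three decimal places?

1.571

p ≈ ln(e_5/e_4) / ln(e_4/e_3)
  = ln(0.00027829/0.0027925) / ln(0.0027925/0.012121)
  = ln(0.0996562) / ln(0.230385)
  = -2.306029 / -1.468003 ≈ 1.570861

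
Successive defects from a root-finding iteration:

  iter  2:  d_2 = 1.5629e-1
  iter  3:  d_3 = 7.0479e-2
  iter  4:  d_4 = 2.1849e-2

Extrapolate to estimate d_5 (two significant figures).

First estimate the order: p ≈ ln(d_4/d_3) / ln(d_3/d_2) = ln(2.1849e-2/7.0479e-2)/ln(7.0479e-2/1.5629e-1) = ln(0.310007)/ln(0.45095) ≈ 1.4706.
Then d_5 ≈ d_4·(d_4/d_3)^p = 2.1849e-2·(0.310007)^1.4706 = 2.1849e-2·0.178653 ≈ 0.003903.

3.9e-3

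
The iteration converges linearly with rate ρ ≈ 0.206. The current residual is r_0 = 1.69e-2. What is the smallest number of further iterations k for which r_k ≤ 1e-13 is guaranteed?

17

After k steps, r_k ≈ 1.69e-2·0.206^k.
Need 0.206^k ≤ 1e-13/1.69e-2 = 5.91716e-12.
k ≥ ln(5.91716e-12)/ln(0.206) = -25.8532/-1.57988 = 16.364.
Smallest integer k = 17.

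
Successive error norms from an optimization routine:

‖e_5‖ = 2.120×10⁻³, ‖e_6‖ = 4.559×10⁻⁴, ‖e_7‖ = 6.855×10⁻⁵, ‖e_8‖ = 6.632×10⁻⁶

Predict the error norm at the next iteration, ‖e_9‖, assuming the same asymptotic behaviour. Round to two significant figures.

First estimate the order: p ≈ ln(‖e_8‖/‖e_7‖) / ln(‖e_7‖/‖e_6‖) = ln(6.632×10⁻⁶/6.855×10⁻⁵)/ln(6.855×10⁻⁵/4.559×10⁻⁴) = ln(0.0967469)/ln(0.150362) ≈ 1.2327.
Then ‖e_9‖ ≈ ‖e_8‖·(‖e_8‖/‖e_7‖)^p = 6.632×10⁻⁶·(0.0967469)^1.2327 = 6.632×10⁻⁶·0.0561817 ≈ 3.726e-07.

3.7e-7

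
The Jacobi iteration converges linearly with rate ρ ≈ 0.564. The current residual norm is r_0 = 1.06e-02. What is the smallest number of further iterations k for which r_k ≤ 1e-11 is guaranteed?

37

After k steps, r_k ≈ 1.06e-02·0.564^k.
Need 0.564^k ≤ 1e-11/1.06e-02 = 9.43396e-10.
k ≥ ln(9.43396e-10)/ln(0.564) = -20.7815/-0.57270 = 36.287.
Smallest integer k = 37.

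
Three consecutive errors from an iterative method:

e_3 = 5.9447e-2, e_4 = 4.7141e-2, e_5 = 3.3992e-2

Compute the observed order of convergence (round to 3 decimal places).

1.410

p ≈ ln(e_5/e_4) / ln(e_4/e_3)
  = ln(3.3992e-2/4.7141e-2) / ln(4.7141e-2/5.9447e-2)
  = ln(0.721071) / ln(0.792992)
  = -0.327018 / -0.231942 ≈ 1.409913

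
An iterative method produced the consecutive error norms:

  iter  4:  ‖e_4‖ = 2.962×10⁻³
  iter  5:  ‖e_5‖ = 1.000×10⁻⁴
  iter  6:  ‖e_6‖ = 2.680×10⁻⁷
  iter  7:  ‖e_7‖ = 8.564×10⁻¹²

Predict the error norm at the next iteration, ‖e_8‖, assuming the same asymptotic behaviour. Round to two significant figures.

First estimate the order: p ≈ ln(‖e_7‖/‖e_6‖) / ln(‖e_6‖/‖e_5‖) = ln(8.564×10⁻¹²/2.680×10⁻⁷)/ln(2.680×10⁻⁷/1.000×10⁻⁴) = ln(3.19552e-05)/ln(0.00268) ≈ 1.7479.
Then ‖e_8‖ ≈ ‖e_7‖·(‖e_7‖/‖e_6‖)^p = 8.564×10⁻¹²·(3.19552e-05)^1.7479 = 8.564×10⁻¹²·1.388e-08 ≈ 1.189e-19.

1.2e-19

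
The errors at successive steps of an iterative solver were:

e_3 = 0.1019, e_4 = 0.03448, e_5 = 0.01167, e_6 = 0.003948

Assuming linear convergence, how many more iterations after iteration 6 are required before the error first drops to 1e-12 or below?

21

Rate ρ ≈ e_6/e_5 = 0.003948/0.01167 = 0.3383.
After j more steps, e_{6+j} ≈ 0.003948·ρ^j; need ρ^j ≤ 1e-12/0.003948 = 2.53293e-10.
j ≥ ln(2.53293e-10)/ln(0.3383) = -22.0965/-1.08382 = 20.388.
So 21 more iterations are needed.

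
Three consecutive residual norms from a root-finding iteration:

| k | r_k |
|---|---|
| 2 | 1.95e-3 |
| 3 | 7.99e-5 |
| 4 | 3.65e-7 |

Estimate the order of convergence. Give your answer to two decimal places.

p ≈ ln(r_4/r_3) / ln(r_3/r_2)
  = ln(3.65e-7/7.99e-5) / ln(7.99e-5/1.95e-3)
  = ln(0.00456821) / ln(0.0409744)
  = -5.38863 / -3.19481 ≈ 1.68668

1.69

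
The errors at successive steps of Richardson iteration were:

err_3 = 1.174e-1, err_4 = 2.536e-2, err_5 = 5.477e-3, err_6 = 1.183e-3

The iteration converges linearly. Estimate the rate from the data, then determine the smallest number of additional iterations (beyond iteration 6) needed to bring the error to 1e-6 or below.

Rate ρ ≈ err_6/err_5 = 1.183e-3/5.477e-3 = 0.2160.
After j more steps, err_{6+j} ≈ 1.183e-3·ρ^j; need ρ^j ≤ 1e-6/1.183e-3 = 0.000845309.
j ≥ ln(0.000845309)/ln(0.2160) = -7.0758/-1.53248 = 4.617.
So 5 more iterations are needed.

5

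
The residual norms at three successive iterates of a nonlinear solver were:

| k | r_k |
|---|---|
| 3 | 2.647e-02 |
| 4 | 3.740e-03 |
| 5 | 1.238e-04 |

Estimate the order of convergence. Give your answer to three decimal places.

1.742

p ≈ ln(r_5/r_4) / ln(r_4/r_3)
  = ln(1.238e-04/3.740e-03) / ln(3.740e-03/2.647e-02)
  = ln(0.0331016) / ln(0.141292)
  = -3.408174 / -1.956927 ≈ 1.741595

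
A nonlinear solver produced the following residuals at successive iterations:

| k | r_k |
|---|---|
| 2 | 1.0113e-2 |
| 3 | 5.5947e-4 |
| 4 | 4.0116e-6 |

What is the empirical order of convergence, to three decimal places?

p ≈ ln(r_4/r_3) / ln(r_3/r_2)
  = ln(4.0116e-6/5.5947e-4) / ln(5.5947e-4/1.0113e-2)
  = ln(0.00717036) / ln(0.0553219)
  = -4.937799 / -2.894586 ≈ 1.705874

1.706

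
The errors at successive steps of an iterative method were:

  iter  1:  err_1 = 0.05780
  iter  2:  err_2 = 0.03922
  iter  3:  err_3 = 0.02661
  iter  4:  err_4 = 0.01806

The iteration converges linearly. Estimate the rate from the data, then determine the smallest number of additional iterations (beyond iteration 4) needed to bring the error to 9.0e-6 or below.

Rate ρ ≈ err_4/err_3 = 0.01806/0.02661 = 0.6787.
After j more steps, err_{4+j} ≈ 0.01806·ρ^j; need ρ^j ≤ 9.0e-6/0.01806 = 0.000498339.
j ≥ ln(0.000498339)/ln(0.6787) = -7.6042/-0.38758 = 19.620.
So 20 more iterations are needed.

20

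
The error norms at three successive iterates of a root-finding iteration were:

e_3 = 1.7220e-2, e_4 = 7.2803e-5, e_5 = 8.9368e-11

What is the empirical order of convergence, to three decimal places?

2.490

p ≈ ln(e_5/e_4) / ln(e_4/e_3)
  = ln(8.9368e-11/7.2803e-5) / ln(7.2803e-5/1.7220e-2)
  = ln(1.22753e-06) / ln(0.00422782)
  = -13.610507 / -5.466069 ≈ 2.489999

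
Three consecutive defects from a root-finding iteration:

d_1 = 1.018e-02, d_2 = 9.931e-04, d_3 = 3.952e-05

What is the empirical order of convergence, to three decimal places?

p ≈ ln(d_3/d_2) / ln(d_2/d_1)
  = ln(3.952e-05/9.931e-04) / ln(9.931e-04/1.018e-02)
  = ln(0.0397946) / ln(0.097554)
  = -3.224024 / -2.327349 ≈ 1.385277

1.385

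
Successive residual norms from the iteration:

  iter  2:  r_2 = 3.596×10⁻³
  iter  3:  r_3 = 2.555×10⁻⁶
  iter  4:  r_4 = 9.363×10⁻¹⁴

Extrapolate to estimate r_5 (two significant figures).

First estimate the order: p ≈ ln(r_4/r_3) / ln(r_3/r_2) = ln(9.363×10⁻¹⁴/2.555×10⁻⁶)/ln(2.555×10⁻⁶/3.596×10⁻³) = ln(3.66458e-08)/ln(0.000710512) ≈ 2.3618.
Then r_5 ≈ r_4·(r_4/r_3)^p = 9.363×10⁻¹⁴·(3.66458e-08)^2.3618 = 9.363×10⁻¹⁴·2.73976e-18 ≈ 2.565e-31.

2.6e-31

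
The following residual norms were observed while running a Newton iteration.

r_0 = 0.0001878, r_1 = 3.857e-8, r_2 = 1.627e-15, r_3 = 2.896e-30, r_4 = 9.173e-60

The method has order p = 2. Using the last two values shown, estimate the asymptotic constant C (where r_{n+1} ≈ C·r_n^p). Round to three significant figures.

1.09

C ≈ r_4 / r_3^2
  = 9.173e-60 / (2.896e-30)^2
  = 9.173e-60 / 8.38682e-60 ≈ 1.0937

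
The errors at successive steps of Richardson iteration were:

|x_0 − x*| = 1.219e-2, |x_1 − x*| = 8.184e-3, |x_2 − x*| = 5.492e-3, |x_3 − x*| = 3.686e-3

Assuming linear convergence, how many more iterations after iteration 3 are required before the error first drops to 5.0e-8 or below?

29

Rate ρ ≈ |x_3 − x*|/|x_2 − x*| = 3.686e-3/5.492e-3 = 0.6712.
After j more steps, |x_{3+j} − x*| ≈ 3.686e-3·ρ^j; need ρ^j ≤ 5.0e-8/3.686e-3 = 1.35648e-05.
j ≥ ln(1.35648e-05)/ln(0.6712) = -11.2080/-0.39869 = 28.112.
So 29 more iterations are needed.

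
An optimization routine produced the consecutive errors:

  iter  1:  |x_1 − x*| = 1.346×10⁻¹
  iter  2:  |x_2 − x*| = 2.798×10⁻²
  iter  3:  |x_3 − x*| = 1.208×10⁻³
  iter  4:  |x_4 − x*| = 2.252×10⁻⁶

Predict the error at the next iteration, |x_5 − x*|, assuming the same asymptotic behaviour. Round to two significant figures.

First estimate the order: p ≈ ln(|x_4 − x*|/|x_3 − x*|) / ln(|x_3 − x*|/|x_2 − x*|) = ln(2.252×10⁻⁶/1.208×10⁻³)/ln(1.208×10⁻³/2.798×10⁻²) = ln(0.00186424)/ln(0.0431737) ≈ 2.0000.
Then |x_5 − x*| ≈ |x_4 − x*|·(|x_4 − x*|/|x_3 − x*|)^p = 2.252×10⁻⁶·(0.00186424)^2.0000 = 2.252×10⁻⁶·3.47539e-06 ≈ 7.827e-12.

7.8e-12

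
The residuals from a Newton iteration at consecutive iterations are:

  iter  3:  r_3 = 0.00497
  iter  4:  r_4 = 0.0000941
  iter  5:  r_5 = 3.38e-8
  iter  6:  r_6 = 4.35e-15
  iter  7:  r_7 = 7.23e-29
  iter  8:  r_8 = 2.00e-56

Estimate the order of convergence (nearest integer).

2

Consecutive ratios: r_8/r_7 = 2.00e-56/7.23e-29 = 2.76625e-28, r_7/r_6 = 7.23e-29/4.35e-15 = 1.66207e-14.
p ≈ ln(2.76625e-28)/ln(1.66207e-14) = -63.4549/-31.7281 ≈ 2.00.
So the convergence is quadratic (order 2).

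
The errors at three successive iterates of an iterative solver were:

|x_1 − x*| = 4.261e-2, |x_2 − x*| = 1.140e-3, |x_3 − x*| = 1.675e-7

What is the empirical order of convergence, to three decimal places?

2.437

p ≈ ln(|x_3 − x*|/|x_2 − x*|) / ln(|x_2 − x*|/|x_1 − x*|)
  = ln(1.675e-7/1.140e-3) / ln(1.140e-3/4.261e-2)
  = ln(0.00014693) / ln(0.0267543)
  = -8.825554 / -3.621060 ≈ 2.437285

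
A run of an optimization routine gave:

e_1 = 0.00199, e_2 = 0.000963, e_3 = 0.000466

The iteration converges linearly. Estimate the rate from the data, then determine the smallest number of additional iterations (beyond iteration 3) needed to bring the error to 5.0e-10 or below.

19

Rate ρ ≈ e_3/e_2 = 0.000466/0.000963 = 0.4839.
After j more steps, e_{3+j} ≈ 0.000466·ρ^j; need ρ^j ≤ 5.0e-10/0.000466 = 1.07296e-06.
j ≥ ln(1.07296e-06)/ln(0.4839) = -13.7451/-0.72588 = 18.936.
So 19 more iterations are needed.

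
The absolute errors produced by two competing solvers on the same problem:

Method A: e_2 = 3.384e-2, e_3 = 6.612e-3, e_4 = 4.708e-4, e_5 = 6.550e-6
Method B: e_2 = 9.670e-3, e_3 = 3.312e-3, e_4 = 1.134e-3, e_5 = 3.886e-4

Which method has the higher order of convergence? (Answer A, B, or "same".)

Method A: p ≈ ln(6.550e-6/4.708e-4)/ln(4.708e-4/6.612e-3) ≈ 1.62.
Method B: p ≈ ln(3.886e-4/1.134e-3)/ln(1.134e-3/3.312e-3) ≈ 1.00.
Method A has the higher order (≈1.6 vs ≈1.0).

A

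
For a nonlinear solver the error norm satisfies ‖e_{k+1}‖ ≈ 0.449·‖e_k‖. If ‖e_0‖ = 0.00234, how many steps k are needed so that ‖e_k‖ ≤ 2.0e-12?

After k steps, ‖e_k‖ ≈ 0.00234·0.449^k.
Need 0.449^k ≤ 2.0e-12/0.00234 = 8.54701e-10.
k ≥ ln(8.54701e-10)/ln(0.449) = -20.8803/-0.80073 = 26.077.
Smallest integer k = 27.

27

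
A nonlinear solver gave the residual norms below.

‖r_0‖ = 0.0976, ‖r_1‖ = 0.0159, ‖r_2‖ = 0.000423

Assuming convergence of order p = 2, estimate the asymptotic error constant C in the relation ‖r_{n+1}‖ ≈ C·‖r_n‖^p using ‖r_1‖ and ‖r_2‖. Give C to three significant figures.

1.67

C ≈ ‖r_2‖ / ‖r_1‖^2
  = 0.000423 / (0.0159)^2
  = 0.000423 / 0.00025281 ≈ 1.6732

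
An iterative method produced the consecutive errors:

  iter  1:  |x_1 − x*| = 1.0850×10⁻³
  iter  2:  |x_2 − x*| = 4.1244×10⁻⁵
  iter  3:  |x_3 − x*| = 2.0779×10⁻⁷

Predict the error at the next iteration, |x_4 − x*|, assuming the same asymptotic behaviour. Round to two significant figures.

First estimate the order: p ≈ ln(|x_3 − x*|/|x_2 − x*|) / ln(|x_2 − x*|/|x_1 − x*|) = ln(2.0779×10⁻⁷/4.1244×10⁻⁵)/ln(4.1244×10⁻⁵/1.0850×10⁻³) = ln(0.00503807)/ln(0.0380129) ≈ 1.6180.
Then |x_4 − x*| ≈ |x_3 − x*|·(|x_3 − x*|/|x_2 − x*|)^p = 2.0779×10⁻⁷·(0.00503807)^1.6180 = 2.0779×10⁻⁷·0.000191542 ≈ 3.98e-11.

4.0e-11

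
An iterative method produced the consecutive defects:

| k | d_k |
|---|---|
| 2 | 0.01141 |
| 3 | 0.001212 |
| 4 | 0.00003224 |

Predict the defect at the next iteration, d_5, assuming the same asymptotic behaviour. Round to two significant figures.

First estimate the order: p ≈ ln(d_4/d_3) / ln(d_3/d_2) = ln(0.00003224/0.001212)/ln(0.001212/0.01141) = ln(0.0266007)/ln(0.106223) ≈ 1.6175.
Then d_5 ≈ d_4·(d_4/d_3)^p = 0.00003224·(0.0266007)^1.6175 = 0.00003224·0.00283312 ≈ 9.134e-08.

9.1e-8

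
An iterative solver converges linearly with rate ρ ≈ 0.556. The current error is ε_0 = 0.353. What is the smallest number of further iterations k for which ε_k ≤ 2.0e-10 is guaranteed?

After k steps, ε_k ≈ 0.353·0.556^k.
Need 0.556^k ≤ 2.0e-10/0.353 = 5.66572e-10.
k ≥ ln(5.66572e-10)/ln(0.556) = -21.2914/-0.58699 = 36.272.
Smallest integer k = 37.

37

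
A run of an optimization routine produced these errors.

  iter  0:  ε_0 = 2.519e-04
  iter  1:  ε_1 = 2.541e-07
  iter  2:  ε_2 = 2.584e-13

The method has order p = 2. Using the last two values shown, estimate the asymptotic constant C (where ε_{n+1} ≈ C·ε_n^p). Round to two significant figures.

4.0

C ≈ ε_2 / ε_1^2
  = 2.584e-13 / (2.541e-07)^2
  = 2.584e-13 / 6.45668e-14 ≈ 4.0021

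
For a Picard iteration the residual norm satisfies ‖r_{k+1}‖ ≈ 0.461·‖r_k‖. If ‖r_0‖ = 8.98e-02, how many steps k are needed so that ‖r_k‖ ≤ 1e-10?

27

After k steps, ‖r_k‖ ≈ 8.98e-02·0.461^k.
Need 0.461^k ≤ 1e-10/8.98e-02 = 1.11359e-09.
k ≥ ln(1.11359e-09)/ln(0.461) = -20.6157/-0.77436 = 26.623.
Smallest integer k = 27.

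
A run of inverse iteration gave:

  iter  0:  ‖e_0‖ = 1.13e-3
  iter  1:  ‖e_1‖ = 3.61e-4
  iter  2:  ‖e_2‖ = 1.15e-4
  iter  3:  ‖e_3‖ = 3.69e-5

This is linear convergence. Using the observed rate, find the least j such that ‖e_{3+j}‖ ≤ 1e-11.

14

Rate ρ ≈ ‖e_3‖/‖e_2‖ = 3.69e-5/1.15e-4 = 0.3209.
After j more steps, ‖e_{3+j}‖ ≈ 3.69e-5·ρ^j; need ρ^j ≤ 1e-11/3.69e-5 = 2.71003e-07.
j ≥ ln(2.71003e-07)/ln(0.3209) = -15.1211/-1.13663 = 13.303.
So 14 more iterations are needed.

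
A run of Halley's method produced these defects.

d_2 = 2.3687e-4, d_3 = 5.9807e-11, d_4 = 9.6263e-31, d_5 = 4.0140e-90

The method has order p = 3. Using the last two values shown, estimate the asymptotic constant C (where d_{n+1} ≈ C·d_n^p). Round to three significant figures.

C ≈ d_5 / d_4^3
  = 4.0140e-90 / (9.6263e-31)^3
  = 4.0140e-90 / 8.92027e-91 ≈ 4.4999

4.50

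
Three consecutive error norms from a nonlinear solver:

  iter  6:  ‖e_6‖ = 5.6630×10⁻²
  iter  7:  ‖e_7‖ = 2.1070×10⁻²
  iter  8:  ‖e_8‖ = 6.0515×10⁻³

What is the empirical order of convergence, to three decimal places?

p ≈ ln(‖e_8‖/‖e_7‖) / ln(‖e_7‖/‖e_6‖)
  = ln(6.0515×10⁻³/2.1070×10⁻²) / ln(2.1070×10⁻²/5.6630×10⁻²)
  = ln(0.287209) / ln(0.372064)
  = -1.247545 / -0.988689 ≈ 1.261817

1.262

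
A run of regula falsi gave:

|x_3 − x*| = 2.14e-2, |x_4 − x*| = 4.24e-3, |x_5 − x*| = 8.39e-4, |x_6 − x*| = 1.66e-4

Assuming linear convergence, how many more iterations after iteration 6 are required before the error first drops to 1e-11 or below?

11

Rate ρ ≈ |x_6 − x*|/|x_5 − x*| = 1.66e-4/8.39e-4 = 0.1979.
After j more steps, |x_{6+j} − x*| ≈ 1.66e-4·ρ^j; need ρ^j ≤ 1e-11/1.66e-4 = 6.0241e-08.
j ≥ ln(6.0241e-08)/ln(0.1979) = -16.6249/-1.61999 = 10.262.
So 11 more iterations are needed.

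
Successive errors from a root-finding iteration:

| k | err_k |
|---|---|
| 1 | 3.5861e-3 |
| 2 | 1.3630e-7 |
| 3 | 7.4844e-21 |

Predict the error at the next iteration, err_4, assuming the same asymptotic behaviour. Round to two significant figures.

1.2e-60

First estimate the order: p ≈ ln(err_3/err_2) / ln(err_2/err_1) = ln(7.4844e-21/1.3630e-7)/ln(1.3630e-7/3.5861e-3) = ln(5.49112e-14)/ln(3.80079e-05) ≈ 3.0000.
Then err_4 ≈ err_3·(err_3/err_2)^p = 7.4844e-21·(5.49112e-14)^3.0000 = 7.4844e-21·1.6557e-40 ≈ 1.239e-60.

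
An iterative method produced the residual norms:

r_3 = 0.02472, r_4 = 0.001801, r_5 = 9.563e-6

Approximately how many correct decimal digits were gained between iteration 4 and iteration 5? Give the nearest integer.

Digits gained ≈ log₁₀(r_4/r_5) = log₁₀(0.001801/9.563e-6) = log₁₀(188.33) ≈ 2.275.

2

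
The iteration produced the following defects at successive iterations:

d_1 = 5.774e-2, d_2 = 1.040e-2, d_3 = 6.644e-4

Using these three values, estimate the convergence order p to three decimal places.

p ≈ ln(d_3/d_2) / ln(d_2/d_1)
  = ln(6.644e-4/1.040e-2) / ln(1.040e-2/5.774e-2)
  = ln(0.0638846) / ln(0.180118)
  = -2.750677 / -1.714143 ≈ 1.604695

1.605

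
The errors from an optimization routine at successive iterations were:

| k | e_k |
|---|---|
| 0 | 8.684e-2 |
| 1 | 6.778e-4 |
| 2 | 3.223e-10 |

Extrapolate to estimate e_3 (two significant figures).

First estimate the order: p ≈ ln(e_2/e_1) / ln(e_1/e_0) = ln(3.223e-10/6.778e-4)/ln(6.778e-4/8.684e-2) = ln(4.75509e-07)/ln(0.00780516) ≈ 3.0000.
Then e_3 ≈ e_2·(e_2/e_1)^p = 3.223e-10·(4.75509e-07)^3.0000 = 3.223e-10·1.07517e-19 ≈ 3.465e-29.

3.5e-29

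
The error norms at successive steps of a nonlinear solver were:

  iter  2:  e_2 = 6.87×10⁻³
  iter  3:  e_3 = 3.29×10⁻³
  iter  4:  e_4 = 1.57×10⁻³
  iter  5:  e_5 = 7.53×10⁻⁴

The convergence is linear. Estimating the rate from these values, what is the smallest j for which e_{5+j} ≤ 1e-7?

13

Rate ρ ≈ e_5/e_4 = 7.53×10⁻⁴/1.57×10⁻³ = 0.4796.
After j more steps, e_{5+j} ≈ 7.53×10⁻⁴·ρ^j; need ρ^j ≤ 1e-7/7.53×10⁻⁴ = 0.000132802.
j ≥ ln(0.000132802)/ln(0.4796) = -8.9267/-0.73480 = 12.148.
So 13 more iterations are needed.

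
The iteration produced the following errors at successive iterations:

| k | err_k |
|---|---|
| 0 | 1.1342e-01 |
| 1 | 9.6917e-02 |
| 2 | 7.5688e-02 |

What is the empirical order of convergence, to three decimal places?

1.572

p ≈ ln(err_2/err_1) / ln(err_1/err_0)
  = ln(7.5688e-02/9.6917e-02) / ln(9.6917e-02/1.1342e-01)
  = ln(0.780957) / ln(0.854497)
  = -0.247235 / -0.157242 ≈ 1.572322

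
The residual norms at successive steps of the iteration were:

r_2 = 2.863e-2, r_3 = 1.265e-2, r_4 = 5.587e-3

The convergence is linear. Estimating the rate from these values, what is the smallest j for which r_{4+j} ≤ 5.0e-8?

15

Rate ρ ≈ r_4/r_3 = 5.587e-3/1.265e-2 = 0.4417.
After j more steps, r_{4+j} ≈ 5.587e-3·ρ^j; need ρ^j ≤ 5.0e-8/5.587e-3 = 8.94935e-06.
j ≥ ln(8.94935e-06)/ln(0.4417) = -11.6239/-0.81712 = 14.225.
So 15 more iterations are needed.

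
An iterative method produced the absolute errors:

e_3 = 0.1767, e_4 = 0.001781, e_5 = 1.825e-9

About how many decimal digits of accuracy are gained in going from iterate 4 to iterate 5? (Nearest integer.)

Digits gained ≈ log₁₀(e_4/e_5) = log₁₀(0.001781/1.825e-9) = log₁₀(975890) ≈ 5.989.

6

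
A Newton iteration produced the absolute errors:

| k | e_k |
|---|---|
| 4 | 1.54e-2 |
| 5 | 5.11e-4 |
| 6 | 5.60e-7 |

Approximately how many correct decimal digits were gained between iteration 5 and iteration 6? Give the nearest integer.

3

Digits gained ≈ log₁₀(e_5/e_6) = log₁₀(5.11e-4/5.60e-7) = log₁₀(912.5) ≈ 2.960.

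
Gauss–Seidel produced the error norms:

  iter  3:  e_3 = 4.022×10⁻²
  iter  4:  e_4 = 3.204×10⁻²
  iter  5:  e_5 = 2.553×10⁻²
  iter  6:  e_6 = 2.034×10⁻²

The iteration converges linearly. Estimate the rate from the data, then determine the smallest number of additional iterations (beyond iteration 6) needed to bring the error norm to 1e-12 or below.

Rate ρ ≈ e_6/e_5 = 2.034×10⁻²/2.553×10⁻² = 0.7967.
After j more steps, e_{6+j} ≈ 2.034×10⁻²·ρ^j; need ρ^j ≤ 1e-12/2.034×10⁻² = 4.91642e-11.
j ≥ ln(4.91642e-11)/ln(0.7967) = -23.7359/-0.22728 = 104.435.
So 105 more iterations are needed.

105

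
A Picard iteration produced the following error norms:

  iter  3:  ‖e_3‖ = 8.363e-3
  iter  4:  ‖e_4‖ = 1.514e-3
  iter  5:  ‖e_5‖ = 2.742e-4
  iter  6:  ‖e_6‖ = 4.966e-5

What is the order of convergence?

Consecutive ratios: ‖e_6‖/‖e_5‖ = 4.966e-5/2.742e-4 = 0.181109, ‖e_5‖/‖e_4‖ = 2.742e-4/1.514e-3 = 0.18111.
p ≈ ln(0.181109)/ln(0.18111) = -1.7087/-1.7087 ≈ 1.00.
So the convergence is linear (order 1).

1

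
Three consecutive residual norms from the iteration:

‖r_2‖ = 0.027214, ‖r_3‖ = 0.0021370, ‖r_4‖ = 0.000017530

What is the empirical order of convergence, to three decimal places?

p ≈ ln(‖r_4‖/‖r_3‖) / ln(‖r_3‖/‖r_2‖)
  = ln(0.000017530/0.0021370) / ln(0.0021370/0.027214)
  = ln(0.00820309) / ln(0.0785258)
  = -4.803244 / -2.544328 ≈ 1.887824

1.888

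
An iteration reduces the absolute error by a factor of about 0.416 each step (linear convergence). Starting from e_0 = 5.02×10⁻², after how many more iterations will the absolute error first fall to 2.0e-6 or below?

12

After k steps, e_k ≈ 5.02×10⁻²·0.416^k.
Need 0.416^k ≤ 2.0e-6/5.02×10⁻² = 3.98406e-05.
k ≥ ln(3.98406e-05)/ln(0.416) = -10.1306/-0.87707 = 11.551.
Smallest integer k = 12.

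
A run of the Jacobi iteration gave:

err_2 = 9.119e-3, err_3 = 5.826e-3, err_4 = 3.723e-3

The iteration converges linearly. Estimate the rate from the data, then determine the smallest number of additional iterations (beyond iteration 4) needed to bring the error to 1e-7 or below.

Rate ρ ≈ err_4/err_3 = 3.723e-3/5.826e-3 = 0.6390.
After j more steps, err_{4+j} ≈ 3.723e-3·ρ^j; need ρ^j ≤ 1e-7/3.723e-3 = 2.68601e-05.
j ≥ ln(2.68601e-05)/ln(0.6390) = -10.5249/-0.44785 = 23.501.
So 24 more iterations are needed.

24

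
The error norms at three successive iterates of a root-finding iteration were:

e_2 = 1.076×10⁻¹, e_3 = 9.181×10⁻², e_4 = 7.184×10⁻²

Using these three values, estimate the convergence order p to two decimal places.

p ≈ ln(e_4/e_3) / ln(e_3/e_2)
  = ln(7.184×10⁻²/9.181×10⁻²) / ln(9.181×10⁻²/1.076×10⁻¹)
  = ln(0.782486) / ln(0.853253)
  = -0.24528 / -0.15870 ≈ 1.54556

1.55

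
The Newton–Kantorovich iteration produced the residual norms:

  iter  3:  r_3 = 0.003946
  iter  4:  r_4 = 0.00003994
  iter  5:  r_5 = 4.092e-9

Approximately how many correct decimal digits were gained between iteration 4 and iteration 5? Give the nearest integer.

Digits gained ≈ log₁₀(r_4/r_5) = log₁₀(0.00003994/4.092e-9) = log₁₀(9760.51) ≈ 3.989.

4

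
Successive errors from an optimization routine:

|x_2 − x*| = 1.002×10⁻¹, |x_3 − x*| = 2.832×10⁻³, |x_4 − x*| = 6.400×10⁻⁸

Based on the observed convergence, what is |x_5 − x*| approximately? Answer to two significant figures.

First estimate the order: p ≈ ln(|x_4 − x*|/|x_3 − x*|) / ln(|x_3 − x*|/|x_2 − x*|) = ln(6.400×10⁻⁸/2.832×10⁻³)/ln(2.832×10⁻³/1.002×10⁻¹) = ln(2.25989e-05)/ln(0.0282635) ≈ 2.9997.
Then |x_5 − x*| ≈ |x_4 − x*|·(|x_4 − x*|/|x_3 − x*|)^p = 6.400×10⁻⁸·(2.25989e-05)^2.9997 = 6.400×10⁻⁸·1.15786e-14 ≈ 7.41e-22.

7.4e-22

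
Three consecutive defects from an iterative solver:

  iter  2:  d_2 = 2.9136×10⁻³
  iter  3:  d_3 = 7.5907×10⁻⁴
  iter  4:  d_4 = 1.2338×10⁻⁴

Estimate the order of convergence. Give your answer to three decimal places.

1.351

p ≈ ln(d_4/d_3) / ln(d_3/d_2)
  = ln(1.2338×10⁻⁴/7.5907×10⁻⁴) / ln(7.5907×10⁻⁴/2.9136×10⁻³)
  = ln(0.162541) / ln(0.260526)
  = -1.816825 / -1.345053 ≈ 1.350746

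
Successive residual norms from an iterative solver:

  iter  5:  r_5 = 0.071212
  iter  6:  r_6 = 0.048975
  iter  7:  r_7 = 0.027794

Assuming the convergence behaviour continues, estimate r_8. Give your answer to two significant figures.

1.2e-2

First estimate the order: p ≈ ln(r_7/r_6) / ln(r_6/r_5) = ln(0.027794/0.048975)/ln(0.048975/0.071212) = ln(0.567514)/ln(0.687735) ≈ 1.5133.
Then r_8 ≈ r_7·(r_7/r_6)^p = 0.027794·(0.567514)^1.5133 = 0.027794·0.424319 ≈ 0.01179.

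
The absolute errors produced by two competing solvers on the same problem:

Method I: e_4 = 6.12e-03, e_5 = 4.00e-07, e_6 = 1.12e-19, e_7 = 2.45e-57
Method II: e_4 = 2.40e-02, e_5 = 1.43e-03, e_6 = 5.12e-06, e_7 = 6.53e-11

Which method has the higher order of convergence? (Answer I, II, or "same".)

Method I: p ≈ ln(2.45e-57/1.12e-19)/ln(1.12e-19/4.00e-07) ≈ 3.00.
Method II: p ≈ ln(6.53e-11/5.12e-06)/ln(5.12e-06/1.43e-03) ≈ 2.00.
Method I has the higher order (≈3.0 vs ≈2.0).

I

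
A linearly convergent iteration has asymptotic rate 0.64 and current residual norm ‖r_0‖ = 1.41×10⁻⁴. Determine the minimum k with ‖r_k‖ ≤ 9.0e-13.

43

After k steps, ‖r_k‖ ≈ 1.41×10⁻⁴·0.64^k.
Need 0.64^k ≤ 9.0e-13/1.41×10⁻⁴ = 6.38298e-09.
k ≥ ln(6.38298e-09)/ln(0.64) = -18.8696/-0.44629 = 42.281.
Smallest integer k = 43.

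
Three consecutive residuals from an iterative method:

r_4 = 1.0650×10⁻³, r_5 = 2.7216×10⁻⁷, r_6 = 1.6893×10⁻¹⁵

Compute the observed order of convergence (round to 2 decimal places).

2.28

p ≈ ln(r_6/r_5) / ln(r_5/r_4)
  = ln(1.6893×10⁻¹⁵/2.7216×10⁻⁷) / ln(2.7216×10⁻⁷/1.0650×10⁻³)
  = ln(6.20701e-09) / ln(0.000255549)
  = -18.89759 / -8.27210 ≈ 2.28450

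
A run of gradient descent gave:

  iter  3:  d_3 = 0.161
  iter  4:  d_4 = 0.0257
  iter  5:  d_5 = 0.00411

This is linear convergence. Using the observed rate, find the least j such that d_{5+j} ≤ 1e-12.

13

Rate ρ ≈ d_5/d_4 = 0.00411/0.0257 = 0.1599.
After j more steps, d_{5+j} ≈ 0.00411·ρ^j; need ρ^j ≤ 1e-12/0.00411 = 2.43309e-10.
j ≥ ln(2.43309e-10)/ln(0.1599) = -22.1367/-1.83321 = 12.075.
So 13 more iterations are needed.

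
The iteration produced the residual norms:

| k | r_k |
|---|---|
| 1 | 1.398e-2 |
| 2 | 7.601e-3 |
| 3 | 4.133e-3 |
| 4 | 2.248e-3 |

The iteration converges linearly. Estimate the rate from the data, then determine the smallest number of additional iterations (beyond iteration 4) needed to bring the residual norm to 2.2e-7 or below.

Rate ρ ≈ r_4/r_3 = 2.248e-3/4.133e-3 = 0.5439.
After j more steps, r_{4+j} ≈ 2.248e-3·ρ^j; need ρ^j ≤ 2.2e-7/2.248e-3 = 9.78648e-05.
j ≥ ln(9.78648e-05)/ln(0.5439) = -9.2319/-0.60899 = 15.159.
So 16 more iterations are needed.

16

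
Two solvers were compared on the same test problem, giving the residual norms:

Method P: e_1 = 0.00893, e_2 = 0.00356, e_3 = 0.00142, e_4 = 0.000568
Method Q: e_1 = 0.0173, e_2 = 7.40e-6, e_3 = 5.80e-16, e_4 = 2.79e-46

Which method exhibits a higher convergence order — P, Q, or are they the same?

Q

Method P: p ≈ ln(0.000568/0.00142)/ln(0.00142/0.00356) ≈ 1.00.
Method Q: p ≈ ln(2.79e-46/5.80e-16)/ln(5.80e-16/7.40e-6) ≈ 3.00.
Method Q has the higher order (≈3.0 vs ≈1.0).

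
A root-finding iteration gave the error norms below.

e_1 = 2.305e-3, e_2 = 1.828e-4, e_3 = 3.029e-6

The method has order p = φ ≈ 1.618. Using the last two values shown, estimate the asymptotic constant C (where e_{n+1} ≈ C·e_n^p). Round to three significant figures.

3.38

C ≈ e_3 / e_2^1.618
  = 3.029e-6 / (1.828e-4)^1.618
  = 3.029e-6 / 8.95112e-07 ≈ 3.3839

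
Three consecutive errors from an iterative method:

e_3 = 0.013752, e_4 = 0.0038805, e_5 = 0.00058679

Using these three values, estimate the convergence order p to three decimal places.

p ≈ ln(e_5/e_4) / ln(e_4/e_3)
  = ln(0.00058679/0.0038805) / ln(0.0038805/0.013752)
  = ln(0.151215) / ln(0.282177)
  = -1.889053 / -1.265221 ≈ 1.493062

1.493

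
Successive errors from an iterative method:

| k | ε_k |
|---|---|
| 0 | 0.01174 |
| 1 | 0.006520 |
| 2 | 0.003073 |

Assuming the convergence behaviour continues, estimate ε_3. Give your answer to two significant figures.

1.2e-3

First estimate the order: p ≈ ln(ε_2/ε_1) / ln(ε_1/ε_0) = ln(0.003073/0.006520)/ln(0.006520/0.01174) = ln(0.471319)/ln(0.555366) ≈ 1.2790.
Then ε_3 ≈ ε_2·(ε_2/ε_1)^p = 0.003073·(0.471319)^1.2790 = 0.003073·0.382094 ≈ 0.001174.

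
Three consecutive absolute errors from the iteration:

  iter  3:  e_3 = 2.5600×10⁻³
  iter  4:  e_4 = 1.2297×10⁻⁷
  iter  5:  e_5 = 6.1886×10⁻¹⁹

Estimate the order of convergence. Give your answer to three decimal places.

p ≈ ln(e_5/e_4) / ln(e_4/e_3)
  = ln(6.1886×10⁻¹⁹/1.2297×10⁻⁷) / ln(1.2297×10⁻⁷/2.5600×10⁻³)
  = ln(5.03261e-12) / ln(4.80352e-05)
  = -26.015082 / -9.943576 ≈ 2.616270

2.616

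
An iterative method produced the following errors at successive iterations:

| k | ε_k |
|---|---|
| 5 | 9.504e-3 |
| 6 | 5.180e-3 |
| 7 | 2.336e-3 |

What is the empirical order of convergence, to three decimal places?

1.312

p ≈ ln(ε_7/ε_6) / ln(ε_6/ε_5)
  = ln(2.336e-3/5.180e-3) / ln(5.180e-3/9.504e-3)
  = ln(0.450965) / ln(0.545034)
  = -0.796366 / -0.606907 ≈ 1.312171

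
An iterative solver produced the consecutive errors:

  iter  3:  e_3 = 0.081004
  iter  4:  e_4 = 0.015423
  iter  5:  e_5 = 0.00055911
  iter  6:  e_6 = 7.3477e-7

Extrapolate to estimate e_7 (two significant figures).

1.3e-12

First estimate the order: p ≈ ln(e_6/e_5) / ln(e_5/e_4) = ln(7.3477e-7/0.00055911)/ln(0.00055911/0.015423) = ln(0.00131418)/ln(0.0362517) ≈ 2.0000.
Then e_7 ≈ e_6·(e_6/e_5)^p = 7.3477e-7·(0.00131418)^2.0000 = 7.3477e-7·1.72707e-06 ≈ 1.269e-12.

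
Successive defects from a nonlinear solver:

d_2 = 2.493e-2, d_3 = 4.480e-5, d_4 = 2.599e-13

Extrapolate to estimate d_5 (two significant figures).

5.1e-38

First estimate the order: p ≈ ln(d_4/d_3) / ln(d_3/d_2) = ln(2.599e-13/4.480e-5)/ln(4.480e-5/2.493e-2) = ln(5.80134e-09)/ln(0.00179703) ≈ 3.0001.
Then d_5 ≈ d_4·(d_4/d_3)^p = 2.599e-13·(5.80134e-09)^3.0001 = 2.599e-13·1.94877e-25 ≈ 5.065e-38.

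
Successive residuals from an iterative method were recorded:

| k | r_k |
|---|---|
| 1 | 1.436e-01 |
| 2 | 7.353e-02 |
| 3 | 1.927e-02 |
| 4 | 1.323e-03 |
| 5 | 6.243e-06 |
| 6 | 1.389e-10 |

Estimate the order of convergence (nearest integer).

2

Consecutive ratios: r_6/r_5 = 1.389e-10/6.243e-06 = 2.22489e-05, r_5/r_4 = 6.243e-06/1.323e-03 = 0.00471882.
p ≈ ln(2.22489e-05)/ln(0.00471882) = -10.7132/-5.3562 ≈ 2.00.
So the convergence is quadratic (order 2).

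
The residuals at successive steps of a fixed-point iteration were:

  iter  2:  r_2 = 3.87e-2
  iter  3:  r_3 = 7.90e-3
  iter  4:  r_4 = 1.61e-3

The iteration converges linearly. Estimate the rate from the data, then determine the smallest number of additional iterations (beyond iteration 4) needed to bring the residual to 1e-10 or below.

11

Rate ρ ≈ r_4/r_3 = 1.61e-3/7.90e-3 = 0.2038.
After j more steps, r_{4+j} ≈ 1.61e-3·ρ^j; need ρ^j ≤ 1e-10/1.61e-3 = 6.21118e-08.
j ≥ ln(6.21118e-08)/ln(0.2038) = -16.5943/-1.59062 = 10.433.
So 11 more iterations are needed.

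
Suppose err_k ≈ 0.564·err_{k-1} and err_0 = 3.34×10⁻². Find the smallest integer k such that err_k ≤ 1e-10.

35

After k steps, err_k ≈ 3.34×10⁻²·0.564^k.
Need 0.564^k ≤ 1e-10/3.34×10⁻² = 2.99401e-09.
k ≥ ln(2.99401e-09)/ln(0.564) = -19.6267/-0.57270 = 34.270.
Smallest integer k = 35.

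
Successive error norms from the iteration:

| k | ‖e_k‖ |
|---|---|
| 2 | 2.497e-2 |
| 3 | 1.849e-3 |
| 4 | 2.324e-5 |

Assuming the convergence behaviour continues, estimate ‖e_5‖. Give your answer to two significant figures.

1.5e-8

First estimate the order: p ≈ ln(‖e_4‖/‖e_3‖) / ln(‖e_3‖/‖e_2‖) = ln(2.324e-5/1.849e-3)/ln(1.849e-3/2.497e-2) = ln(0.012569)/ln(0.0740489) ≈ 1.6813.
Then ‖e_5‖ ≈ ‖e_4‖·(‖e_4‖/‖e_3‖)^p = 2.324e-5·(0.012569)^1.6813 = 2.324e-5·0.000637315 ≈ 1.481e-08.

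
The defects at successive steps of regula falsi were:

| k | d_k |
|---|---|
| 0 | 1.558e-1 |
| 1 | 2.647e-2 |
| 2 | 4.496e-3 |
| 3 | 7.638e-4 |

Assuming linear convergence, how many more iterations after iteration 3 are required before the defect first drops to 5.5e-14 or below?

14

Rate ρ ≈ d_3/d_2 = 7.638e-4/4.496e-3 = 0.1699.
After j more steps, d_{3+j} ≈ 7.638e-4·ρ^j; need ρ^j ≤ 5.5e-14/7.638e-4 = 7.20084e-11.
j ≥ ln(7.20084e-11)/ln(0.1699) = -23.3542/-1.77255 = 13.175.
So 14 more iterations are needed.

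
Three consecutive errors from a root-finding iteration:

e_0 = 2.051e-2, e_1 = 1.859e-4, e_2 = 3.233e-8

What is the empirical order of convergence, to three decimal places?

1.841

p ≈ ln(e_2/e_1) / ln(e_1/e_0)
  = ln(3.233e-8/1.859e-4) / ln(1.859e-4/2.051e-2)
  = ln(0.000173911) / ln(0.00906387)
  = -8.656967 / -4.703459 ≈ 1.840553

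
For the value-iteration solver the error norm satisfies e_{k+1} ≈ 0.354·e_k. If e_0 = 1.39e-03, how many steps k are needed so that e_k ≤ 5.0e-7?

After k steps, e_k ≈ 1.39e-03·0.354^k.
Need 0.354^k ≤ 5.0e-7/1.39e-03 = 0.000359712.
k ≥ ln(0.000359712)/ln(0.354) = -7.9302/-1.03846 = 7.637.
Smallest integer k = 8.

8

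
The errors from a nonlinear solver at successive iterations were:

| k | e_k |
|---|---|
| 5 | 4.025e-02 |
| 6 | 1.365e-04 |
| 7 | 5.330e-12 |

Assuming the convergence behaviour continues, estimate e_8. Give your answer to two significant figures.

3.2e-34

First estimate the order: p ≈ ln(e_7/e_6) / ln(e_6/e_5) = ln(5.330e-12/1.365e-04)/ln(1.365e-04/4.025e-02) = ln(3.90476e-08)/ln(0.0033913) ≈ 2.9998.
Then e_8 ≈ e_7·(e_7/e_6)^p = 5.330e-12·(3.90476e-08)^2.9998 = 5.330e-12·5.97399e-23 ≈ 3.184e-34.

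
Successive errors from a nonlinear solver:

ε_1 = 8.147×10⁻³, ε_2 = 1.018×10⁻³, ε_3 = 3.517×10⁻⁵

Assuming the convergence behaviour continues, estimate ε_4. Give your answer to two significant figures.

First estimate the order: p ≈ ln(ε_3/ε_2) / ln(ε_2/ε_1) = ln(3.517×10⁻⁵/1.018×10⁻³)/ln(1.018×10⁻³/8.147×10⁻³) = ln(0.0345481)/ln(0.124954) ≈ 1.6181.
Then ε_4 ≈ ε_3·(ε_3/ε_2)^p = 3.517×10⁻⁵·(0.0345481)^1.6181 = 3.517×10⁻⁵·0.00431543 ≈ 1.518e-07.

1.5e-7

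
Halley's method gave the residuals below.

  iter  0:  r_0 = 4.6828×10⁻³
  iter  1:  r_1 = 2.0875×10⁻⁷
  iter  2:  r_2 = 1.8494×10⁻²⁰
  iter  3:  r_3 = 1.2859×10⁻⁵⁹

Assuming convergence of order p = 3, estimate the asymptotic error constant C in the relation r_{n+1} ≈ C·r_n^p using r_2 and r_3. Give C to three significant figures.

C ≈ r_3 / r_2^3
  = 1.2859×10⁻⁵⁹ / (1.8494×10⁻²⁰)^3
  = 1.2859×10⁻⁵⁹ / 6.32547e-60 ≈ 2.0329

2.03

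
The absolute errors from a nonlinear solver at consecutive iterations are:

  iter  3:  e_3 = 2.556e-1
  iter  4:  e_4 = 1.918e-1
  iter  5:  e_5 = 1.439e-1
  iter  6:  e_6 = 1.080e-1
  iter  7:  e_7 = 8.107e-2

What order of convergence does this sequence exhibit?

1

Consecutive ratios: e_7/e_6 = 8.107e-2/1.080e-1 = 0.750648, e_6/e_5 = 1.080e-1/1.439e-1 = 0.750521.
p ≈ ln(0.750648)/ln(0.750521) = -0.2868/-0.2870 ≈ 1.00.
So the convergence is linear (order 1).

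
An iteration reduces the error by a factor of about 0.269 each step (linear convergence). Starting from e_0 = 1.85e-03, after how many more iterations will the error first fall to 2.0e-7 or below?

After k steps, e_k ≈ 1.85e-03·0.269^k.
Need 0.269^k ≤ 2.0e-7/1.85e-03 = 0.000108108.
k ≥ ln(0.000108108)/ln(0.269) = -9.1324/-1.31304 = 6.955.
Smallest integer k = 7.

7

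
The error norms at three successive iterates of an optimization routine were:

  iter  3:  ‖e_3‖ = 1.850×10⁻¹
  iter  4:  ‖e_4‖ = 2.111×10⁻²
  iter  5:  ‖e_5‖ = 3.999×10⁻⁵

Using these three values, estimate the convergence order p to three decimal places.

2.888

p ≈ ln(‖e_5‖/‖e_4‖) / ln(‖e_4‖/‖e_3‖)
  = ln(3.999×10⁻⁵/2.111×10⁻²) / ln(2.111×10⁻²/1.850×10⁻¹)
  = ln(0.00189436) / ln(0.114108)
  = -6.268874 / -2.170610 ≈ 2.888070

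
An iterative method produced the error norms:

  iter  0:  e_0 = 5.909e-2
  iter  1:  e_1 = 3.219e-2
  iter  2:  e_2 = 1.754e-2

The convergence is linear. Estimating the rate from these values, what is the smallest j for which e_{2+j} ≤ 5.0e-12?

Rate ρ ≈ e_2/e_1 = 1.754e-2/3.219e-2 = 0.5449.
After j more steps, e_{2+j} ≈ 1.754e-2·ρ^j; need ρ^j ≤ 5.0e-12/1.754e-2 = 2.85063e-10.
j ≥ ln(2.85063e-10)/ln(0.5449) = -21.9783/-0.60715 = 36.199.
So 37 more iterations are needed.

37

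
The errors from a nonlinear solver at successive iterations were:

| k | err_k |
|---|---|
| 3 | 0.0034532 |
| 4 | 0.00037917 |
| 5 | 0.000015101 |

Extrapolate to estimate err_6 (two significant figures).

First estimate the order: p ≈ ln(err_5/err_4) / ln(err_4/err_3) = ln(0.000015101/0.00037917)/ln(0.00037917/0.0034532) = ln(0.0398265)/ln(0.109803) ≈ 1.4591.
Then err_6 ≈ err_5·(err_5/err_4)^p = 0.000015101·(0.0398265)^1.4591 = 0.000015101·0.00906799 ≈ 1.369e-07.

1.4e-7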